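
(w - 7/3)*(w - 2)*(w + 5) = w^3 + 2*w^2/3 - 17*w + 70/3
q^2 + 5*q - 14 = (q - 2)*(q + 7)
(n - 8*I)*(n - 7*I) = n^2 - 15*I*n - 56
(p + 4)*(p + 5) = p^2 + 9*p + 20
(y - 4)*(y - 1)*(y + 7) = y^3 + 2*y^2 - 31*y + 28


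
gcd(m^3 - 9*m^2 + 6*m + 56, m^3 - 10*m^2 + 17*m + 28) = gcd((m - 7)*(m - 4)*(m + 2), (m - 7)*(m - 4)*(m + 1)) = m^2 - 11*m + 28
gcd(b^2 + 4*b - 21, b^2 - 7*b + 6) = 1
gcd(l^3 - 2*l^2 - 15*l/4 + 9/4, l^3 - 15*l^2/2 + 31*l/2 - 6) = l^2 - 7*l/2 + 3/2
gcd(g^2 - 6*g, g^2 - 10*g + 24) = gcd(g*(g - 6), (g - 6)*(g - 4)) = g - 6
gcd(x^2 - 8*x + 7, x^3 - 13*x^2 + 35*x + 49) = x - 7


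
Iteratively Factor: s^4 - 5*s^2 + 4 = (s + 1)*(s^3 - s^2 - 4*s + 4) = (s + 1)*(s + 2)*(s^2 - 3*s + 2) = (s - 2)*(s + 1)*(s + 2)*(s - 1)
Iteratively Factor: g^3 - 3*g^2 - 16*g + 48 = (g - 3)*(g^2 - 16) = (g - 4)*(g - 3)*(g + 4)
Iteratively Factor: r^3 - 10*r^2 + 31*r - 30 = (r - 3)*(r^2 - 7*r + 10) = (r - 5)*(r - 3)*(r - 2)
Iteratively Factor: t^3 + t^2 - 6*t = (t)*(t^2 + t - 6) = t*(t - 2)*(t + 3)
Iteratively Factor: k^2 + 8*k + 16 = (k + 4)*(k + 4)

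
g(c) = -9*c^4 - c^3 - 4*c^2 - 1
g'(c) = -36*c^3 - 3*c^2 - 8*c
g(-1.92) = -130.97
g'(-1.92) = 259.10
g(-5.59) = -8739.31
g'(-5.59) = 6239.34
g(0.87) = -9.84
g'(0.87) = -32.94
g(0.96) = -13.22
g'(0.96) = -42.30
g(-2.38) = -298.95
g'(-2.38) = 487.37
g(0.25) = -1.30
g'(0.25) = -2.75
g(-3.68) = -1655.90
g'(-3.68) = 1782.91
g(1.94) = -150.84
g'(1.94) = -289.66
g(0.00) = -1.00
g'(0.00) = 0.00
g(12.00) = -188929.00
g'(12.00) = -62736.00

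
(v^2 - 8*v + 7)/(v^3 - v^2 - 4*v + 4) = (v - 7)/(v^2 - 4)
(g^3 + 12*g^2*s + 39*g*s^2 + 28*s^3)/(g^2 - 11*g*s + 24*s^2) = (g^3 + 12*g^2*s + 39*g*s^2 + 28*s^3)/(g^2 - 11*g*s + 24*s^2)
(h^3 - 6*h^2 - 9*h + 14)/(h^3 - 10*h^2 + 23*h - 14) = (h + 2)/(h - 2)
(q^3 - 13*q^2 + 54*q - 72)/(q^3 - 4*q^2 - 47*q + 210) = (q^2 - 7*q + 12)/(q^2 + 2*q - 35)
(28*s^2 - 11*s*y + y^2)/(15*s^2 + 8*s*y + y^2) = (28*s^2 - 11*s*y + y^2)/(15*s^2 + 8*s*y + y^2)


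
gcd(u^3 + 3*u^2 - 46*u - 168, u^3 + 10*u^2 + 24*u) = u^2 + 10*u + 24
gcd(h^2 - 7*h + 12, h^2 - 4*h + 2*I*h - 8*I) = h - 4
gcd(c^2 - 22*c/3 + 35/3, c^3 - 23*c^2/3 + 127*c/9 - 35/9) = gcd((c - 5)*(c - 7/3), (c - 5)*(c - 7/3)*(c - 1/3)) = c^2 - 22*c/3 + 35/3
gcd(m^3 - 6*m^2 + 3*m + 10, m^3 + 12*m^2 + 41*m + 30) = m + 1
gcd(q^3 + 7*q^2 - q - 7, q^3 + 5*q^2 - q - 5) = q^2 - 1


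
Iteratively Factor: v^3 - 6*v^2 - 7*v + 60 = (v - 4)*(v^2 - 2*v - 15) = (v - 5)*(v - 4)*(v + 3)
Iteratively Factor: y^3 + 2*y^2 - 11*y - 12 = (y + 1)*(y^2 + y - 12) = (y + 1)*(y + 4)*(y - 3)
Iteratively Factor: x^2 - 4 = (x - 2)*(x + 2)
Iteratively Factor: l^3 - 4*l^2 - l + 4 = (l + 1)*(l^2 - 5*l + 4) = (l - 4)*(l + 1)*(l - 1)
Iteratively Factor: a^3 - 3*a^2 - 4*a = (a)*(a^2 - 3*a - 4) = a*(a - 4)*(a + 1)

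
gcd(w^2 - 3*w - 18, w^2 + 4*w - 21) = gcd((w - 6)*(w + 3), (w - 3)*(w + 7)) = 1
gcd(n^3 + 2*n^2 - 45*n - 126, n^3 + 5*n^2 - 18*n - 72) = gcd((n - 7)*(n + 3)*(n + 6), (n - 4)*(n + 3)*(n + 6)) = n^2 + 9*n + 18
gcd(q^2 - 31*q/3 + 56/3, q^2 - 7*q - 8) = q - 8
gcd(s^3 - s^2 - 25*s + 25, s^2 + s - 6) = 1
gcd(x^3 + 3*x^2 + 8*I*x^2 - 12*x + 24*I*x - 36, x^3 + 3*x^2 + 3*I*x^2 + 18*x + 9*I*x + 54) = x^2 + x*(3 + 6*I) + 18*I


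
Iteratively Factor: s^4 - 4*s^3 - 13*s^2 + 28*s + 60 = (s - 5)*(s^3 + s^2 - 8*s - 12) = (s - 5)*(s + 2)*(s^2 - s - 6) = (s - 5)*(s + 2)^2*(s - 3)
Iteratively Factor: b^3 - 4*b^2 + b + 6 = (b - 3)*(b^2 - b - 2) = (b - 3)*(b + 1)*(b - 2)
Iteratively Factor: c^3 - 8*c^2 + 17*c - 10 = (c - 1)*(c^2 - 7*c + 10) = (c - 5)*(c - 1)*(c - 2)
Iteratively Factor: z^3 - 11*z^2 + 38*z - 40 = (z - 4)*(z^2 - 7*z + 10) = (z - 5)*(z - 4)*(z - 2)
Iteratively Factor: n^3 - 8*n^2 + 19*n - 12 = (n - 1)*(n^2 - 7*n + 12) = (n - 3)*(n - 1)*(n - 4)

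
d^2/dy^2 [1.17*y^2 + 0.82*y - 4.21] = 2.34000000000000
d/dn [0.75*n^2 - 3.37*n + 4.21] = 1.5*n - 3.37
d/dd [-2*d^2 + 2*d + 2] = 2 - 4*d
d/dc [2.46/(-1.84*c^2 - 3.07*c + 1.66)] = (9.0528*c + 7.5522)/(1.84*c^2 + 3.07*c - 1.66)^2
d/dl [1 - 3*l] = -3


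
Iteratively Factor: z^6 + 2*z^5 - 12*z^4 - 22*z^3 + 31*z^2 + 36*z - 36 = (z - 3)*(z^5 + 5*z^4 + 3*z^3 - 13*z^2 - 8*z + 12) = (z - 3)*(z - 1)*(z^4 + 6*z^3 + 9*z^2 - 4*z - 12) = (z - 3)*(z - 1)^2*(z^3 + 7*z^2 + 16*z + 12) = (z - 3)*(z - 1)^2*(z + 3)*(z^2 + 4*z + 4) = (z - 3)*(z - 1)^2*(z + 2)*(z + 3)*(z + 2)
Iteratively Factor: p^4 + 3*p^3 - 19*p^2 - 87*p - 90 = (p + 3)*(p^3 - 19*p - 30) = (p + 2)*(p + 3)*(p^2 - 2*p - 15) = (p - 5)*(p + 2)*(p + 3)*(p + 3)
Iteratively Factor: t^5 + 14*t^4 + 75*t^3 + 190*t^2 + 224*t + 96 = (t + 1)*(t^4 + 13*t^3 + 62*t^2 + 128*t + 96) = (t + 1)*(t + 2)*(t^3 + 11*t^2 + 40*t + 48) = (t + 1)*(t + 2)*(t + 4)*(t^2 + 7*t + 12) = (t + 1)*(t + 2)*(t + 3)*(t + 4)*(t + 4)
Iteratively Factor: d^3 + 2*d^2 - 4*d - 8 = (d - 2)*(d^2 + 4*d + 4) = (d - 2)*(d + 2)*(d + 2)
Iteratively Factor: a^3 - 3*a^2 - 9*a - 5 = (a + 1)*(a^2 - 4*a - 5) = (a - 5)*(a + 1)*(a + 1)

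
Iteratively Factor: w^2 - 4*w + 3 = (w - 3)*(w - 1)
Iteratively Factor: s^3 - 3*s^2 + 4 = (s - 2)*(s^2 - s - 2) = (s - 2)^2*(s + 1)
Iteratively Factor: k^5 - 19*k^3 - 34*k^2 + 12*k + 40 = (k - 1)*(k^4 + k^3 - 18*k^2 - 52*k - 40) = (k - 5)*(k - 1)*(k^3 + 6*k^2 + 12*k + 8) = (k - 5)*(k - 1)*(k + 2)*(k^2 + 4*k + 4) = (k - 5)*(k - 1)*(k + 2)^2*(k + 2)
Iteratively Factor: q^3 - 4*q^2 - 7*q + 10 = (q + 2)*(q^2 - 6*q + 5) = (q - 1)*(q + 2)*(q - 5)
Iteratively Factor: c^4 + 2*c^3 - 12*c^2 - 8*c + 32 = (c + 4)*(c^3 - 2*c^2 - 4*c + 8) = (c - 2)*(c + 4)*(c^2 - 4) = (c - 2)^2*(c + 4)*(c + 2)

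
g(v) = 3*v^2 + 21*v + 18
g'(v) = 6*v + 21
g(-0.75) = 3.94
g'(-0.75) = 16.50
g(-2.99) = -17.97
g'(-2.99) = 3.06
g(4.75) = 185.44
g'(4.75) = 49.50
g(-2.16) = -13.36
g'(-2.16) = 8.04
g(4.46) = 171.33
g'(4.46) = 47.76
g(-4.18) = -17.36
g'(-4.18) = -4.08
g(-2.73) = -16.97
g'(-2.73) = 4.62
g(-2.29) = -14.36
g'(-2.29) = 7.26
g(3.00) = 108.00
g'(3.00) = 39.00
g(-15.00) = 378.00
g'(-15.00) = -69.00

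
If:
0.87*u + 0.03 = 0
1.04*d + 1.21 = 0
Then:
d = -1.16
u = -0.03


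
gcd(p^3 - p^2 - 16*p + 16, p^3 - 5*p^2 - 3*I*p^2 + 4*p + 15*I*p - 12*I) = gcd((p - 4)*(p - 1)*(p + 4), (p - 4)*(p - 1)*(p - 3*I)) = p^2 - 5*p + 4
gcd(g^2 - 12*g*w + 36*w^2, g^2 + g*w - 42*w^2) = -g + 6*w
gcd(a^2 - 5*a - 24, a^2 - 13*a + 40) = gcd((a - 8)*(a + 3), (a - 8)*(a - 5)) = a - 8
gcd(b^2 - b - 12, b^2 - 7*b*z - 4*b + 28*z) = b - 4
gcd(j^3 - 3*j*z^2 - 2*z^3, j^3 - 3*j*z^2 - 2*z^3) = -j^3 + 3*j*z^2 + 2*z^3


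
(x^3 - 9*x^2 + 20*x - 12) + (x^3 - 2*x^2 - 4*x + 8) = 2*x^3 - 11*x^2 + 16*x - 4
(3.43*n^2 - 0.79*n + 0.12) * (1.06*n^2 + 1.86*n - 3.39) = 3.6358*n^4 + 5.5424*n^3 - 12.9699*n^2 + 2.9013*n - 0.4068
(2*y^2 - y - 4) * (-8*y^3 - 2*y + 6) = -16*y^5 + 8*y^4 + 28*y^3 + 14*y^2 + 2*y - 24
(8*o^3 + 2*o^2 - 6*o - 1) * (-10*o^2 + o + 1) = -80*o^5 - 12*o^4 + 70*o^3 + 6*o^2 - 7*o - 1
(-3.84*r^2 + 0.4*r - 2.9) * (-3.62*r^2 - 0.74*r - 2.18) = 13.9008*r^4 + 1.3936*r^3 + 18.5732*r^2 + 1.274*r + 6.322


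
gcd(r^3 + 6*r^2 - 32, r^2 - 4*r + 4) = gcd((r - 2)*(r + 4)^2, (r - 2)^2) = r - 2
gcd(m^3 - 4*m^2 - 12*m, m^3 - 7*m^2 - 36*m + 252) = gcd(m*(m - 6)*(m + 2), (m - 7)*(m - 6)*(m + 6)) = m - 6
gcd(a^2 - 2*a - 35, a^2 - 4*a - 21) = a - 7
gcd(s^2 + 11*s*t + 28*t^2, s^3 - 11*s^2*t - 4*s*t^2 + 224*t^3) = s + 4*t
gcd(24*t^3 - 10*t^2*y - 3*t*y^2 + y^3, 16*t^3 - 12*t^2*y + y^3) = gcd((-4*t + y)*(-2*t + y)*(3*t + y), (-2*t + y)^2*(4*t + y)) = -2*t + y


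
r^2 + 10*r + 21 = (r + 3)*(r + 7)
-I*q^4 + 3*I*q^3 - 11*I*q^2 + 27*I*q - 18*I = (q - 2)*(q - 3*I)*(q + 3*I)*(-I*q + I)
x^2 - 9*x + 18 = (x - 6)*(x - 3)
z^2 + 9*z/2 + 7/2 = (z + 1)*(z + 7/2)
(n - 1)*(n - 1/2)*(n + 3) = n^3 + 3*n^2/2 - 4*n + 3/2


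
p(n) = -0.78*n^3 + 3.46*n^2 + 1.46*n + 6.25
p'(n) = -2.34*n^2 + 6.92*n + 1.46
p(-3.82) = 94.64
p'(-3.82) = -59.12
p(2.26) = 18.22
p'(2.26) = 5.15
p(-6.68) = 383.39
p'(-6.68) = -149.18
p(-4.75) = 160.98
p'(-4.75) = -84.21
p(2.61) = 19.76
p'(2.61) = 3.58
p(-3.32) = 68.08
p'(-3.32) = -47.31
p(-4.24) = 121.72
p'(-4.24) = -69.95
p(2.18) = 17.80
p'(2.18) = 5.42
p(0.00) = 6.25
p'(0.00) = 1.46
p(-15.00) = 3395.35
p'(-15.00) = -628.84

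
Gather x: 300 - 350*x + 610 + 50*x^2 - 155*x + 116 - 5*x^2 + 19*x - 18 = 45*x^2 - 486*x + 1008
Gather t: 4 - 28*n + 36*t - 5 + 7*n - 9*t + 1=-21*n + 27*t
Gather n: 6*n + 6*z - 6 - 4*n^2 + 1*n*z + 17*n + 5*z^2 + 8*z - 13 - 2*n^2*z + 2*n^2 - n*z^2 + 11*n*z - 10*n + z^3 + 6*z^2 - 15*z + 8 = n^2*(-2*z - 2) + n*(-z^2 + 12*z + 13) + z^3 + 11*z^2 - z - 11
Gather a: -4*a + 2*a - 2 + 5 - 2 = 1 - 2*a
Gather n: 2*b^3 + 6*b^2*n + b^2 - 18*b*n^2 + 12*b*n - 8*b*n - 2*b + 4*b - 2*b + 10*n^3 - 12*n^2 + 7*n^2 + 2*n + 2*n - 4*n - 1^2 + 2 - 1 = 2*b^3 + b^2 + 10*n^3 + n^2*(-18*b - 5) + n*(6*b^2 + 4*b)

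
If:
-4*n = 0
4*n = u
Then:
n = 0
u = 0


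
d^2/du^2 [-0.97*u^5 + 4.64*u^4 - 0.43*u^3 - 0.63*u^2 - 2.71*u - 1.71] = -19.4*u^3 + 55.68*u^2 - 2.58*u - 1.26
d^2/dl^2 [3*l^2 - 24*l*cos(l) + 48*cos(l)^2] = 24*l*cos(l) + 192*sin(l)^2 + 48*sin(l) - 90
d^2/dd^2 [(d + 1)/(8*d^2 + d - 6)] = 2*((d + 1)*(16*d + 1)^2 - 3*(8*d + 3)*(8*d^2 + d - 6))/(8*d^2 + d - 6)^3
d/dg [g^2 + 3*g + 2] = 2*g + 3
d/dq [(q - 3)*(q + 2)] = 2*q - 1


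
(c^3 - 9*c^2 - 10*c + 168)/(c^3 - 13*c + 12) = (c^2 - 13*c + 42)/(c^2 - 4*c + 3)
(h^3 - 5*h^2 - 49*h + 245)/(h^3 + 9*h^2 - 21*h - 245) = (h - 7)/(h + 7)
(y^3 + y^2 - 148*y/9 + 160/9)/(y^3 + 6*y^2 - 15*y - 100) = (y^2 - 4*y + 32/9)/(y^2 + y - 20)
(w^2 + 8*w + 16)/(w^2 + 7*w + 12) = (w + 4)/(w + 3)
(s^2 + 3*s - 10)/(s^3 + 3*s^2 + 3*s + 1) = (s^2 + 3*s - 10)/(s^3 + 3*s^2 + 3*s + 1)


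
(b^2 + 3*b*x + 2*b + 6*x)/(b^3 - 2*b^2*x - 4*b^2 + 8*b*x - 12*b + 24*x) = (-b - 3*x)/(-b^2 + 2*b*x + 6*b - 12*x)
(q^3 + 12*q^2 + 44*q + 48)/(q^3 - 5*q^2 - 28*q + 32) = (q^2 + 8*q + 12)/(q^2 - 9*q + 8)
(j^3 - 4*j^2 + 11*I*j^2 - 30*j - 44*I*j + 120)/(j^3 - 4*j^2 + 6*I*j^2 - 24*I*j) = (j + 5*I)/j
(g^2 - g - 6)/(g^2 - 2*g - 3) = (g + 2)/(g + 1)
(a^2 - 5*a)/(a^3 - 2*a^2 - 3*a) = (5 - a)/(-a^2 + 2*a + 3)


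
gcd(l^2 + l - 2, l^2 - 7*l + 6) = l - 1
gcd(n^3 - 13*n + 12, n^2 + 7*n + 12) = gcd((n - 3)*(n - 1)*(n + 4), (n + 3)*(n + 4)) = n + 4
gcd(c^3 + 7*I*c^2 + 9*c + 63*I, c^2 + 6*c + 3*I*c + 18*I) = c + 3*I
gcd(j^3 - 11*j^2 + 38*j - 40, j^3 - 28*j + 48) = j^2 - 6*j + 8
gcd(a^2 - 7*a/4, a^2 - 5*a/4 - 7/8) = a - 7/4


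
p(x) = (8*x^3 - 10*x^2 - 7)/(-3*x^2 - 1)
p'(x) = 6*x*(8*x^3 - 10*x^2 - 7)/(-3*x^2 - 1)^2 + (24*x^2 - 20*x)/(-3*x^2 - 1)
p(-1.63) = 7.60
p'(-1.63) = -2.45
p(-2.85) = 10.78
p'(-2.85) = -2.67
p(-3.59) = 12.76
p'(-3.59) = -2.68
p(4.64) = -8.80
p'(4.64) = -2.73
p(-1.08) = 6.39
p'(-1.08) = -1.82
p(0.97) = 2.38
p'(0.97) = -4.46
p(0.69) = 3.76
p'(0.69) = -5.43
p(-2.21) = 9.08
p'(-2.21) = -2.62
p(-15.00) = 43.28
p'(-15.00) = -2.67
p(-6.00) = 19.22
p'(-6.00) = -2.68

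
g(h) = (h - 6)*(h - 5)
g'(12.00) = 13.00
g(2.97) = 6.15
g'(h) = 2*h - 11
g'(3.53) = -3.94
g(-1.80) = 53.04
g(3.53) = 3.63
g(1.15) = 18.67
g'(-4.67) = -20.34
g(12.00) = 42.00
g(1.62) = 14.80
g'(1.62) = -7.76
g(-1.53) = 49.17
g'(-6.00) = -23.00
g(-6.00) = 132.00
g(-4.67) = 103.18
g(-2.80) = 68.64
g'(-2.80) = -16.60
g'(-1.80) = -14.60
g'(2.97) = -5.06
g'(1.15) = -8.70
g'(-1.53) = -14.06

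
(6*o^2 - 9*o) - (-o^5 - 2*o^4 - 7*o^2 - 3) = o^5 + 2*o^4 + 13*o^2 - 9*o + 3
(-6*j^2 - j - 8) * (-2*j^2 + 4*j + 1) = 12*j^4 - 22*j^3 + 6*j^2 - 33*j - 8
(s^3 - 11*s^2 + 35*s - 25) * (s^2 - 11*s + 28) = s^5 - 22*s^4 + 184*s^3 - 718*s^2 + 1255*s - 700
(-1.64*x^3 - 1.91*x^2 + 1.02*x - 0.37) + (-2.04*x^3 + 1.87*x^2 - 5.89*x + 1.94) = -3.68*x^3 - 0.0399999999999998*x^2 - 4.87*x + 1.57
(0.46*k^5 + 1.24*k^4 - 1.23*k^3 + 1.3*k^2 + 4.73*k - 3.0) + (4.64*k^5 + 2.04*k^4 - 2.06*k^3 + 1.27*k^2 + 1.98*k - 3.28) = 5.1*k^5 + 3.28*k^4 - 3.29*k^3 + 2.57*k^2 + 6.71*k - 6.28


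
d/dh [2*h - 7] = 2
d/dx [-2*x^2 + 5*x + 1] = 5 - 4*x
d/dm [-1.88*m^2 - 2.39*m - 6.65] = -3.76*m - 2.39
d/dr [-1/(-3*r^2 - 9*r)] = (-2*r - 3)/(3*r^2*(r + 3)^2)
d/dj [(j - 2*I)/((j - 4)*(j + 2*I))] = ((-j + 2*I)*(j - 4) + (-j + 2*I)*(j + 2*I) + (j - 4)*(j + 2*I))/((j - 4)^2*(j + 2*I)^2)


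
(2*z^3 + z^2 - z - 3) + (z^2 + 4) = 2*z^3 + 2*z^2 - z + 1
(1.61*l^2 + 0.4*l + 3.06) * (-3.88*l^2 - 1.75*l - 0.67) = -6.2468*l^4 - 4.3695*l^3 - 13.6515*l^2 - 5.623*l - 2.0502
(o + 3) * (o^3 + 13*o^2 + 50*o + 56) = o^4 + 16*o^3 + 89*o^2 + 206*o + 168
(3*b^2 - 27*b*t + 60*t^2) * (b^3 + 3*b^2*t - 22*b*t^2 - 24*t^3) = 3*b^5 - 18*b^4*t - 87*b^3*t^2 + 702*b^2*t^3 - 672*b*t^4 - 1440*t^5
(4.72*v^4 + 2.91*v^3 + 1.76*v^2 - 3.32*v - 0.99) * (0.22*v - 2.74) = 1.0384*v^5 - 12.2926*v^4 - 7.5862*v^3 - 5.5528*v^2 + 8.879*v + 2.7126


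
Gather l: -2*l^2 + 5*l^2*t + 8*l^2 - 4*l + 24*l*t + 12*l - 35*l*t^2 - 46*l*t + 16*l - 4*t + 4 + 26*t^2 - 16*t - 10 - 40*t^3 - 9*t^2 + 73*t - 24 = l^2*(5*t + 6) + l*(-35*t^2 - 22*t + 24) - 40*t^3 + 17*t^2 + 53*t - 30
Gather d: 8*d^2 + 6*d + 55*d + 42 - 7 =8*d^2 + 61*d + 35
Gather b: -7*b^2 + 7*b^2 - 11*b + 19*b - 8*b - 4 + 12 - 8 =0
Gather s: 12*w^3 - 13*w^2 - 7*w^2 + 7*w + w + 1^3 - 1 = 12*w^3 - 20*w^2 + 8*w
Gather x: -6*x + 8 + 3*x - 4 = 4 - 3*x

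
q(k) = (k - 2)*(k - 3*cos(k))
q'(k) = k + (k - 2)*(3*sin(k) + 1) - 3*cos(k)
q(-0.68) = 8.07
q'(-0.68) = -0.64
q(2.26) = 1.08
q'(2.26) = 5.03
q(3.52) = 9.59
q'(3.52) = 6.14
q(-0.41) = 7.62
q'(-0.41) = -2.69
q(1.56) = -0.67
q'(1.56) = -0.23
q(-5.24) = 48.87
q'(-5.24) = -32.76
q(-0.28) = 7.21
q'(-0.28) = -3.55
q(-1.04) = 7.78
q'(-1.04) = 2.27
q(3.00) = 5.97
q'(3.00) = 7.39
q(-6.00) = 71.04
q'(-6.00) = -23.59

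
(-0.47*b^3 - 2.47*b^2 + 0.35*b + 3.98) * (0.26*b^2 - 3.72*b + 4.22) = -0.1222*b^5 + 1.1062*b^4 + 7.296*b^3 - 10.6906*b^2 - 13.3286*b + 16.7956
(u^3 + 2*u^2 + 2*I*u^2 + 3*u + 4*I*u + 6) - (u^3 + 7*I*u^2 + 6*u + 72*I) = 2*u^2 - 5*I*u^2 - 3*u + 4*I*u + 6 - 72*I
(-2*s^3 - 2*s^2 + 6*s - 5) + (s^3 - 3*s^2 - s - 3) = -s^3 - 5*s^2 + 5*s - 8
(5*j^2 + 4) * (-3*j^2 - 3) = -15*j^4 - 27*j^2 - 12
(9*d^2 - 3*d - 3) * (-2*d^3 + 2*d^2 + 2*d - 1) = -18*d^5 + 24*d^4 + 18*d^3 - 21*d^2 - 3*d + 3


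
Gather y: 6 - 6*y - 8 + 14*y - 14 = 8*y - 16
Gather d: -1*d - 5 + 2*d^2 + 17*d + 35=2*d^2 + 16*d + 30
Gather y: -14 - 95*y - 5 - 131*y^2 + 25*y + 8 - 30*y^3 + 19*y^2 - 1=-30*y^3 - 112*y^2 - 70*y - 12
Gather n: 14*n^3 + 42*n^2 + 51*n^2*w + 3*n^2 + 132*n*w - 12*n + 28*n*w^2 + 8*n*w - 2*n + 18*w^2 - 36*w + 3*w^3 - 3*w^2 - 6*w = 14*n^3 + n^2*(51*w + 45) + n*(28*w^2 + 140*w - 14) + 3*w^3 + 15*w^2 - 42*w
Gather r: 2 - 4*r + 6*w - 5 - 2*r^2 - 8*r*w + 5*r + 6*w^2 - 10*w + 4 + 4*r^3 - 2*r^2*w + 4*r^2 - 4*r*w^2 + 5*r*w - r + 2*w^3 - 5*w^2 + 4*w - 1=4*r^3 + r^2*(2 - 2*w) + r*(-4*w^2 - 3*w) + 2*w^3 + w^2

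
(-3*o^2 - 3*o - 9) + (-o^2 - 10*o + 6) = -4*o^2 - 13*o - 3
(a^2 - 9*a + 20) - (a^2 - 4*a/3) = 20 - 23*a/3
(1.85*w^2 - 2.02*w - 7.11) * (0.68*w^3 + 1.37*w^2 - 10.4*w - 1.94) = 1.258*w^5 + 1.1609*w^4 - 26.8422*w^3 + 7.6783*w^2 + 77.8628*w + 13.7934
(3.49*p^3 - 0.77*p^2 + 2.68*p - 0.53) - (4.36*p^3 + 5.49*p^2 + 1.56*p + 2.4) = -0.87*p^3 - 6.26*p^2 + 1.12*p - 2.93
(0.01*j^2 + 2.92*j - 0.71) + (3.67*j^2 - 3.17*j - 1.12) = 3.68*j^2 - 0.25*j - 1.83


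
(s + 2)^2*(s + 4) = s^3 + 8*s^2 + 20*s + 16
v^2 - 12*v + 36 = (v - 6)^2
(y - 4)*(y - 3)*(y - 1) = y^3 - 8*y^2 + 19*y - 12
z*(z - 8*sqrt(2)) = z^2 - 8*sqrt(2)*z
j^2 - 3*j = j*(j - 3)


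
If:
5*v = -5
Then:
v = -1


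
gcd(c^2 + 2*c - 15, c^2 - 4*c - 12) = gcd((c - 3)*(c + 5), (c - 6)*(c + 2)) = 1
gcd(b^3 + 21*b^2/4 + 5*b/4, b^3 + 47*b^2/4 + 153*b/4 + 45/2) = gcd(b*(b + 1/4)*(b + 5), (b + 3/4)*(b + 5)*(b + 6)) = b + 5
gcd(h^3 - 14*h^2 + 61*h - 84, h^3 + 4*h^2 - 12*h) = 1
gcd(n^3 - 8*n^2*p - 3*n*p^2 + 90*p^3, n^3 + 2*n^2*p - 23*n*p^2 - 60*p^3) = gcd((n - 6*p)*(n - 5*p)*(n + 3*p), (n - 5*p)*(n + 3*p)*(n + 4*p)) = -n^2 + 2*n*p + 15*p^2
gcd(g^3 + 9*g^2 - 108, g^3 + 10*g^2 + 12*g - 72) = g^2 + 12*g + 36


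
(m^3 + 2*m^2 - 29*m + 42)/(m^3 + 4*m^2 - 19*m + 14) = (m - 3)/(m - 1)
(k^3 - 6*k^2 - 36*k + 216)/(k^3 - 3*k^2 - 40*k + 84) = (k^2 - 12*k + 36)/(k^2 - 9*k + 14)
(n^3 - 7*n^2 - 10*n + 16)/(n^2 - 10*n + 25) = (n^3 - 7*n^2 - 10*n + 16)/(n^2 - 10*n + 25)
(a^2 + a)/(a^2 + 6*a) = (a + 1)/(a + 6)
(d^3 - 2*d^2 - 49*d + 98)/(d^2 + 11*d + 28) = (d^2 - 9*d + 14)/(d + 4)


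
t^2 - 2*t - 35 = (t - 7)*(t + 5)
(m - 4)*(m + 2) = m^2 - 2*m - 8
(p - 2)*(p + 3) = p^2 + p - 6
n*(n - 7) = n^2 - 7*n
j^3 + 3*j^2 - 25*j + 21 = (j - 3)*(j - 1)*(j + 7)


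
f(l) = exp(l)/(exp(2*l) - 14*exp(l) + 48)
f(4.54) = 0.01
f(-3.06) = 0.00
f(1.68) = 3.21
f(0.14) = 0.03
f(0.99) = 0.15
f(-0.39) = 0.02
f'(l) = (-2*exp(2*l) + 14*exp(l))*exp(l)/(exp(2*l) - 14*exp(l) + 48)^2 + exp(l)/(exp(2*l) - 14*exp(l) + 48) = (48 - exp(2*l))*exp(l)/(exp(4*l) - 28*exp(3*l) + 292*exp(2*l) - 1344*exp(l) + 2304)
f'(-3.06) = 0.00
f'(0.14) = 0.05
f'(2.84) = -0.41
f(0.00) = 0.03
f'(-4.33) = 0.00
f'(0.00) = 0.04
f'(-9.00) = 0.00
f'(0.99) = 0.36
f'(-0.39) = 0.02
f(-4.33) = 0.00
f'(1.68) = 36.90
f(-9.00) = 0.00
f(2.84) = 0.17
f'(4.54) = -0.01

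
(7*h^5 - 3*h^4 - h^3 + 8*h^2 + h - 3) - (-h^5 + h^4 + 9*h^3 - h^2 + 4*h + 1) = 8*h^5 - 4*h^4 - 10*h^3 + 9*h^2 - 3*h - 4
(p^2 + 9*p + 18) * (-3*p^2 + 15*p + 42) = -3*p^4 - 12*p^3 + 123*p^2 + 648*p + 756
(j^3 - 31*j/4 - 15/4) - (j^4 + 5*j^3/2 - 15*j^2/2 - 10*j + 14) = -j^4 - 3*j^3/2 + 15*j^2/2 + 9*j/4 - 71/4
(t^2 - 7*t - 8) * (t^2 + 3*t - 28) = t^4 - 4*t^3 - 57*t^2 + 172*t + 224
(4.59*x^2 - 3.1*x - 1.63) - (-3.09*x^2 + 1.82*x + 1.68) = 7.68*x^2 - 4.92*x - 3.31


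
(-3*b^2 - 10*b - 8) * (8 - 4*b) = 12*b^3 + 16*b^2 - 48*b - 64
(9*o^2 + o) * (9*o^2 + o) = 81*o^4 + 18*o^3 + o^2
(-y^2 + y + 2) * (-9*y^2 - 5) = 9*y^4 - 9*y^3 - 13*y^2 - 5*y - 10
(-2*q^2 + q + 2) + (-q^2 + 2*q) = -3*q^2 + 3*q + 2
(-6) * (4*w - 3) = 18 - 24*w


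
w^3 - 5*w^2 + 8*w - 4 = (w - 2)^2*(w - 1)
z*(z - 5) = z^2 - 5*z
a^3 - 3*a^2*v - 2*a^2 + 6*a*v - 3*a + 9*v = (a - 3)*(a + 1)*(a - 3*v)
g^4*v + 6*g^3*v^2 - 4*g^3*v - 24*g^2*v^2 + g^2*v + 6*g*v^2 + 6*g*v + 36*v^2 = (g - 3)*(g - 2)*(g + 6*v)*(g*v + v)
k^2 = k^2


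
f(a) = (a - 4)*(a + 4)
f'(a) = 2*a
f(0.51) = -15.74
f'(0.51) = 1.02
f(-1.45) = -13.90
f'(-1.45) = -2.90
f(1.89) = -12.43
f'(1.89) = 3.78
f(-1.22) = -14.51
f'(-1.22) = -2.44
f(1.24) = -14.46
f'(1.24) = 2.48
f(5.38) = 12.94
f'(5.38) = 10.76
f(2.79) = -8.22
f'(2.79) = 5.58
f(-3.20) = -5.76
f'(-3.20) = -6.40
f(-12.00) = 128.00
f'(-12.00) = -24.00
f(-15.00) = 209.00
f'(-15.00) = -30.00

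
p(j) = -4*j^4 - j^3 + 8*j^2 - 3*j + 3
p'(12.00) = -27891.00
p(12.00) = -83553.00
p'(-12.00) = 27021.00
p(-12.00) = -80025.00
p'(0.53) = 2.26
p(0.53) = 3.19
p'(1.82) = -80.27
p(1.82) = -25.88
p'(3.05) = -436.07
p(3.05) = -306.25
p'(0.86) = -1.64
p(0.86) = 3.51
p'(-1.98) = 77.76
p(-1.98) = -13.41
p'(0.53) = 2.26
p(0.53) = 3.19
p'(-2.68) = 240.55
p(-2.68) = -118.60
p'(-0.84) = -9.07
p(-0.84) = 9.77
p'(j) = -16*j^3 - 3*j^2 + 16*j - 3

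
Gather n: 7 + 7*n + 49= 7*n + 56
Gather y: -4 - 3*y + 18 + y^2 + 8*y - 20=y^2 + 5*y - 6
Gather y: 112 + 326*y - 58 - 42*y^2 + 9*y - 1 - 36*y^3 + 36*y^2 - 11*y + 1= -36*y^3 - 6*y^2 + 324*y + 54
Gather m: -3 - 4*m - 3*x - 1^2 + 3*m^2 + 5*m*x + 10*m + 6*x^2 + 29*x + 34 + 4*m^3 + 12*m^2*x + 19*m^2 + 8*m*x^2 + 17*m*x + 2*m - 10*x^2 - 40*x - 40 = 4*m^3 + m^2*(12*x + 22) + m*(8*x^2 + 22*x + 8) - 4*x^2 - 14*x - 10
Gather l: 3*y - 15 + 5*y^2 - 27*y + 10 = 5*y^2 - 24*y - 5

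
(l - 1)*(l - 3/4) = l^2 - 7*l/4 + 3/4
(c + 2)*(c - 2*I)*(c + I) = c^3 + 2*c^2 - I*c^2 + 2*c - 2*I*c + 4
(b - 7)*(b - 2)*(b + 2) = b^3 - 7*b^2 - 4*b + 28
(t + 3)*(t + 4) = t^2 + 7*t + 12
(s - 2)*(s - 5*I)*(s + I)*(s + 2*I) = s^4 - 2*s^3 - 2*I*s^3 + 13*s^2 + 4*I*s^2 - 26*s + 10*I*s - 20*I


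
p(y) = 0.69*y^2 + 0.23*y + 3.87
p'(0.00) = 0.23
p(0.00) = 3.87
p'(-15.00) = -20.47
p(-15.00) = 155.67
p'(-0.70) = -0.74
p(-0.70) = 4.05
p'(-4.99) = -6.66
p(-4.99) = 19.90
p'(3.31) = 4.80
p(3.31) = 12.19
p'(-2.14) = -2.72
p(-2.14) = 6.54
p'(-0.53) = -0.50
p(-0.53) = 3.94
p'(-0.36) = -0.27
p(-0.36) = 3.88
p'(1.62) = 2.47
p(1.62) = 6.05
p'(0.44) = 0.84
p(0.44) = 4.10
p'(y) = 1.38*y + 0.23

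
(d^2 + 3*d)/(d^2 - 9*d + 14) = d*(d + 3)/(d^2 - 9*d + 14)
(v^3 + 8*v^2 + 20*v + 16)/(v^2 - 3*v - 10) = (v^2 + 6*v + 8)/(v - 5)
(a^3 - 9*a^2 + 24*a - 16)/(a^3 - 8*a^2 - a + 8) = (a^2 - 8*a + 16)/(a^2 - 7*a - 8)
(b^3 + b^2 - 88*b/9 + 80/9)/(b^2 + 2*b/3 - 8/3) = (3*b^2 + 7*b - 20)/(3*(b + 2))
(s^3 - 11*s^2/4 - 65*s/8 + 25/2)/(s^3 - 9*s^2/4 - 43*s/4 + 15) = (s + 5/2)/(s + 3)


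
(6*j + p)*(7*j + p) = 42*j^2 + 13*j*p + p^2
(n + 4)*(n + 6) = n^2 + 10*n + 24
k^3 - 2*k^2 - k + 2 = (k - 2)*(k - 1)*(k + 1)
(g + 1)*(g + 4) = g^2 + 5*g + 4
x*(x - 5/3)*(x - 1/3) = x^3 - 2*x^2 + 5*x/9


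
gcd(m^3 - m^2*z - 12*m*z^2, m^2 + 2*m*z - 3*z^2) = m + 3*z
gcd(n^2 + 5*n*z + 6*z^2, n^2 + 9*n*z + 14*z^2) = n + 2*z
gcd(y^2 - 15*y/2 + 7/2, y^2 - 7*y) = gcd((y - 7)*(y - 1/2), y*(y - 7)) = y - 7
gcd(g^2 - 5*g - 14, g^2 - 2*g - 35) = g - 7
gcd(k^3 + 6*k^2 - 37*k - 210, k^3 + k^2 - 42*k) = k^2 + k - 42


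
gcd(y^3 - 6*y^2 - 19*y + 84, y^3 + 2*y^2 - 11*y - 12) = y^2 + y - 12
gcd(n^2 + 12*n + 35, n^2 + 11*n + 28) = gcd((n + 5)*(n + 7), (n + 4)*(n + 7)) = n + 7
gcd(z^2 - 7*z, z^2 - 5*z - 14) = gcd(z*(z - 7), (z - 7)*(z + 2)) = z - 7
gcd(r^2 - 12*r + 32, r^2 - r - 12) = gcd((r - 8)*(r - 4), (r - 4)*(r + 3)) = r - 4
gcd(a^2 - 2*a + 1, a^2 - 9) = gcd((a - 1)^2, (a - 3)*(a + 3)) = 1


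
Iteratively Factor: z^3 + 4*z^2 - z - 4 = (z + 1)*(z^2 + 3*z - 4) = (z - 1)*(z + 1)*(z + 4)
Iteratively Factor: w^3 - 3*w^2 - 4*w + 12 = (w - 3)*(w^2 - 4) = (w - 3)*(w - 2)*(w + 2)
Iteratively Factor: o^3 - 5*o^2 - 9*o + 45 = (o + 3)*(o^2 - 8*o + 15) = (o - 3)*(o + 3)*(o - 5)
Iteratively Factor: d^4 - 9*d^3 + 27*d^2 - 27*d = (d - 3)*(d^3 - 6*d^2 + 9*d) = (d - 3)^2*(d^2 - 3*d) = (d - 3)^3*(d)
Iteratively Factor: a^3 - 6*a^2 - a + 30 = (a + 2)*(a^2 - 8*a + 15) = (a - 3)*(a + 2)*(a - 5)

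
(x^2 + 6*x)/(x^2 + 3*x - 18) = x/(x - 3)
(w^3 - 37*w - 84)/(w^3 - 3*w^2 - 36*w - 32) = (w^2 - 4*w - 21)/(w^2 - 7*w - 8)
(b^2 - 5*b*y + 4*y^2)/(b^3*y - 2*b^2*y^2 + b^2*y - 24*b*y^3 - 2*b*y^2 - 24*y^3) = (-b^2 + 5*b*y - 4*y^2)/(y*(-b^3 + 2*b^2*y - b^2 + 24*b*y^2 + 2*b*y + 24*y^2))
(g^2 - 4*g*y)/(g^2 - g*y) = (g - 4*y)/(g - y)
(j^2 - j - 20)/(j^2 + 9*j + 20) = (j - 5)/(j + 5)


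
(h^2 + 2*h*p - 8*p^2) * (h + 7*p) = h^3 + 9*h^2*p + 6*h*p^2 - 56*p^3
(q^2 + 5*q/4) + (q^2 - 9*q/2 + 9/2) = 2*q^2 - 13*q/4 + 9/2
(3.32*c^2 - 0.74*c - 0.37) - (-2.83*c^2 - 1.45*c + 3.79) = 6.15*c^2 + 0.71*c - 4.16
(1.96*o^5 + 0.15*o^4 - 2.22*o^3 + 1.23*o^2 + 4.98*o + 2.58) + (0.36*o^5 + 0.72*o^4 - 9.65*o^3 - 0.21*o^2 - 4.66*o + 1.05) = 2.32*o^5 + 0.87*o^4 - 11.87*o^3 + 1.02*o^2 + 0.32*o + 3.63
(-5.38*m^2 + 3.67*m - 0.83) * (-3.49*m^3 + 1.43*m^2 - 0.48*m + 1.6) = 18.7762*m^5 - 20.5017*m^4 + 10.7272*m^3 - 11.5565*m^2 + 6.2704*m - 1.328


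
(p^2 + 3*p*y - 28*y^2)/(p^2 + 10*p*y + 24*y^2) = (p^2 + 3*p*y - 28*y^2)/(p^2 + 10*p*y + 24*y^2)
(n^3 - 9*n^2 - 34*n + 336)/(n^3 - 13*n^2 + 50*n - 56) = (n^2 - 2*n - 48)/(n^2 - 6*n + 8)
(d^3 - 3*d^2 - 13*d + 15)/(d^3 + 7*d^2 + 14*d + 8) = (d^3 - 3*d^2 - 13*d + 15)/(d^3 + 7*d^2 + 14*d + 8)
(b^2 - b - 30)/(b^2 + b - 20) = (b - 6)/(b - 4)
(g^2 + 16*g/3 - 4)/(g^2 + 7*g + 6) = (g - 2/3)/(g + 1)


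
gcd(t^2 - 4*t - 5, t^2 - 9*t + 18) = 1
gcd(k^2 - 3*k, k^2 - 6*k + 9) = k - 3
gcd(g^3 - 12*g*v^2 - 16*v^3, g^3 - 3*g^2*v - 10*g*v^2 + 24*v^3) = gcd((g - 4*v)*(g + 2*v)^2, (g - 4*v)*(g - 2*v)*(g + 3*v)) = -g + 4*v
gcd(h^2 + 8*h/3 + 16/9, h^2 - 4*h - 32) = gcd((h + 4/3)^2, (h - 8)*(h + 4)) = 1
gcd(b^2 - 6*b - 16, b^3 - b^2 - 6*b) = b + 2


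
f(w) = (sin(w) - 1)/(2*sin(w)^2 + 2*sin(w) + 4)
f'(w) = (-4*sin(w)*cos(w) - 2*cos(w))*(sin(w) - 1)/(2*sin(w)^2 + 2*sin(w) + 4)^2 + cos(w)/(2*sin(w)^2 + 2*sin(w) + 4)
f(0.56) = -0.08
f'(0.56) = 0.20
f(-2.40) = -0.47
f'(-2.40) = -0.14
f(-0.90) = -0.49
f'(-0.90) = 0.08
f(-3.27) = -0.20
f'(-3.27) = -0.35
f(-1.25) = -0.50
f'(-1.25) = 0.01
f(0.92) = -0.03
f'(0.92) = 0.10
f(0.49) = -0.10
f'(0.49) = 0.23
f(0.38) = -0.13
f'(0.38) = 0.27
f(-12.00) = -0.08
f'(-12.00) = 0.20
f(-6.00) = -0.15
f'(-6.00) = 0.30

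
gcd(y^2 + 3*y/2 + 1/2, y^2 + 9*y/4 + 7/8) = y + 1/2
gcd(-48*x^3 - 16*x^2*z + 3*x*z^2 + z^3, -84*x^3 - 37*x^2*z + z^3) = 12*x^2 + 7*x*z + z^2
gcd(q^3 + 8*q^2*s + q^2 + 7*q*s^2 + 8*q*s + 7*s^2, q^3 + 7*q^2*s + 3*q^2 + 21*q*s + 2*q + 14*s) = q^2 + 7*q*s + q + 7*s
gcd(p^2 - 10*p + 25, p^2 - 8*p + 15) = p - 5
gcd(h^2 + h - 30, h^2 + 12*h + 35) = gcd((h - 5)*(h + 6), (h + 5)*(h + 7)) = 1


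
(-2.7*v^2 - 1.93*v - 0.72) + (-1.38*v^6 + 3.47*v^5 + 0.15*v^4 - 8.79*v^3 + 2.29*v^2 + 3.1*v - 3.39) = -1.38*v^6 + 3.47*v^5 + 0.15*v^4 - 8.79*v^3 - 0.41*v^2 + 1.17*v - 4.11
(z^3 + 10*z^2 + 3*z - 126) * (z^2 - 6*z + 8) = z^5 + 4*z^4 - 49*z^3 - 64*z^2 + 780*z - 1008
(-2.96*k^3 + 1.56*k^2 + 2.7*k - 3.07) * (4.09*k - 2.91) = -12.1064*k^4 + 14.994*k^3 + 6.5034*k^2 - 20.4133*k + 8.9337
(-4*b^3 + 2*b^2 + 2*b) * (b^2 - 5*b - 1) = -4*b^5 + 22*b^4 - 4*b^3 - 12*b^2 - 2*b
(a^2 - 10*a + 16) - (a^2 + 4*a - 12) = 28 - 14*a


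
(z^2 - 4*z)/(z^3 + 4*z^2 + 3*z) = (z - 4)/(z^2 + 4*z + 3)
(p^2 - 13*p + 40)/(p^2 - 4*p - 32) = (p - 5)/(p + 4)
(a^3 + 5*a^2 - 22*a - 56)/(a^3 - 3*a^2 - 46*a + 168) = (a + 2)/(a - 6)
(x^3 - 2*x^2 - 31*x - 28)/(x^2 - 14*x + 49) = (x^2 + 5*x + 4)/(x - 7)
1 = 1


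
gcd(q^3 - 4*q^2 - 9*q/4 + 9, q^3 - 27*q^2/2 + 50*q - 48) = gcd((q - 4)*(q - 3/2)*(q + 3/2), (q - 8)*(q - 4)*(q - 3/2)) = q^2 - 11*q/2 + 6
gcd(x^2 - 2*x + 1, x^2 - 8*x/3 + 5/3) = x - 1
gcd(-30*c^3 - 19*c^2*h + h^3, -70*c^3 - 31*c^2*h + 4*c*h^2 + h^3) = 10*c^2 + 3*c*h - h^2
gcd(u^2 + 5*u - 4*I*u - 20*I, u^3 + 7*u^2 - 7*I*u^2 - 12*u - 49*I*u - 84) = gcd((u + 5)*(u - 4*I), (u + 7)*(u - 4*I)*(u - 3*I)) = u - 4*I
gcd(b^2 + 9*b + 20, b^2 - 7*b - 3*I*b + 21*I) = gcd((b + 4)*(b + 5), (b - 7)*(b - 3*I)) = 1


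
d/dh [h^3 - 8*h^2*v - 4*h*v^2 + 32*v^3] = 3*h^2 - 16*h*v - 4*v^2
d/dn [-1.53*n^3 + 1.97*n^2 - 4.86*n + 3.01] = -4.59*n^2 + 3.94*n - 4.86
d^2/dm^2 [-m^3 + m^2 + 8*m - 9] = 2 - 6*m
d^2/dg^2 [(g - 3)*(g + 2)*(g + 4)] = 6*g + 6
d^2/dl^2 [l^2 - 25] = 2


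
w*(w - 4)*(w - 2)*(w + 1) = w^4 - 5*w^3 + 2*w^2 + 8*w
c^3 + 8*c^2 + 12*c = c*(c + 2)*(c + 6)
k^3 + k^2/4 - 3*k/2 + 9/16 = (k - 3/4)*(k - 1/2)*(k + 3/2)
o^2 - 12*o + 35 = (o - 7)*(o - 5)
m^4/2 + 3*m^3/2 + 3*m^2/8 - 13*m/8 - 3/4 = (m/2 + 1)*(m - 1)*(m + 1/2)*(m + 3/2)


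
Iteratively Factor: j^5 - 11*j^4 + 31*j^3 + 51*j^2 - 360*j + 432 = (j - 3)*(j^4 - 8*j^3 + 7*j^2 + 72*j - 144) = (j - 3)*(j + 3)*(j^3 - 11*j^2 + 40*j - 48) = (j - 4)*(j - 3)*(j + 3)*(j^2 - 7*j + 12) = (j - 4)*(j - 3)^2*(j + 3)*(j - 4)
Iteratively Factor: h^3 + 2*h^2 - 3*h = (h - 1)*(h^2 + 3*h) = (h - 1)*(h + 3)*(h)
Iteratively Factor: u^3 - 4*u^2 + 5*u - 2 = (u - 1)*(u^2 - 3*u + 2) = (u - 1)^2*(u - 2)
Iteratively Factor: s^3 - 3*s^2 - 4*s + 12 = (s - 3)*(s^2 - 4) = (s - 3)*(s + 2)*(s - 2)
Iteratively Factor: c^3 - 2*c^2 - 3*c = (c)*(c^2 - 2*c - 3) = c*(c - 3)*(c + 1)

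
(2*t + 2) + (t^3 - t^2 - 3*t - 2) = t^3 - t^2 - t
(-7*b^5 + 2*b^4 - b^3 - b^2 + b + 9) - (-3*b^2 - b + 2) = -7*b^5 + 2*b^4 - b^3 + 2*b^2 + 2*b + 7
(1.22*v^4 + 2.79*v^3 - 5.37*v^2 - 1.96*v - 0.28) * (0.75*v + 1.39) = 0.915*v^5 + 3.7883*v^4 - 0.1494*v^3 - 8.9343*v^2 - 2.9344*v - 0.3892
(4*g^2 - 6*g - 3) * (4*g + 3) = 16*g^3 - 12*g^2 - 30*g - 9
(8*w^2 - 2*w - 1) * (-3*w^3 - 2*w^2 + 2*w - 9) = -24*w^5 - 10*w^4 + 23*w^3 - 74*w^2 + 16*w + 9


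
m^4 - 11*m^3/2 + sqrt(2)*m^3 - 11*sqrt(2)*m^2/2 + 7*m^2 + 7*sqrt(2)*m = m*(m - 7/2)*(m - 2)*(m + sqrt(2))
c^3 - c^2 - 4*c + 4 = (c - 2)*(c - 1)*(c + 2)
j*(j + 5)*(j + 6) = j^3 + 11*j^2 + 30*j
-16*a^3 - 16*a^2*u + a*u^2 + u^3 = (-4*a + u)*(a + u)*(4*a + u)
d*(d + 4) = d^2 + 4*d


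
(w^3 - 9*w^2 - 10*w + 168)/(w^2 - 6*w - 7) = (w^2 - 2*w - 24)/(w + 1)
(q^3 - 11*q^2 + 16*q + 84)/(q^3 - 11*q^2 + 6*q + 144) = (q^2 - 5*q - 14)/(q^2 - 5*q - 24)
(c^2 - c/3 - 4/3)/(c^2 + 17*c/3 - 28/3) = (c + 1)/(c + 7)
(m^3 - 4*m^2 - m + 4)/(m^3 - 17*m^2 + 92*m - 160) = (m^2 - 1)/(m^2 - 13*m + 40)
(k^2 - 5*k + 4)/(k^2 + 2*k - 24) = (k - 1)/(k + 6)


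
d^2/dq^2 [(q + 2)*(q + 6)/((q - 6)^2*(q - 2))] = 2*(q^4 + 36*q^3 - 48*q^2 - 784*q + 1968)/(q^7 - 30*q^6 + 372*q^5 - 2456*q^4 + 9264*q^3 - 19872*q^2 + 22464*q - 10368)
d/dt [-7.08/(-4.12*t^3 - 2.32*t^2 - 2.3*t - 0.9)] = (-87.5088*t^2 - 32.8512*t - 16.284)/(4.12*t^3 + 2.32*t^2 + 2.3*t + 0.9)^2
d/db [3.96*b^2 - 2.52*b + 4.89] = 7.92*b - 2.52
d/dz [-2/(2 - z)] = -2/(z - 2)^2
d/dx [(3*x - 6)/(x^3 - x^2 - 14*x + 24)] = 3*(-2*x - 1)/(x^4 + 2*x^3 - 23*x^2 - 24*x + 144)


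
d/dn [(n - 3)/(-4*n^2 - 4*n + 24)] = (-n^2 - n + (n - 3)*(2*n + 1) + 6)/(4*(n^2 + n - 6)^2)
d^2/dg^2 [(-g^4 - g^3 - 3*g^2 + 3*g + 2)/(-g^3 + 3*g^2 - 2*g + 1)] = 2*(13*g^6 - 30*g^5 + 24*g^4 + 51*g^3 - 111*g^2 + 60*g - 5)/(g^9 - 9*g^8 + 33*g^7 - 66*g^6 + 84*g^5 - 75*g^4 + 47*g^3 - 21*g^2 + 6*g - 1)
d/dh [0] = 0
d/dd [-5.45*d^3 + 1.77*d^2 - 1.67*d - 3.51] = -16.35*d^2 + 3.54*d - 1.67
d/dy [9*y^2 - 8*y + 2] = 18*y - 8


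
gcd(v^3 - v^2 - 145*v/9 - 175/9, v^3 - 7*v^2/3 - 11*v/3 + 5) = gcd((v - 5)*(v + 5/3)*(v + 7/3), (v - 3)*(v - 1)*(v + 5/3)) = v + 5/3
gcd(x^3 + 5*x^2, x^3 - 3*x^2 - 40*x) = x^2 + 5*x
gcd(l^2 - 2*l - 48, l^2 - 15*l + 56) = l - 8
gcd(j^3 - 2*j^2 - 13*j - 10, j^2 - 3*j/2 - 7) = j + 2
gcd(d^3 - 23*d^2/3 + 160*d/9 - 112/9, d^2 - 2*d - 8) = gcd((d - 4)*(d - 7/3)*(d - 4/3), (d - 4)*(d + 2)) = d - 4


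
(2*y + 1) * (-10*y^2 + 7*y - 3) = -20*y^3 + 4*y^2 + y - 3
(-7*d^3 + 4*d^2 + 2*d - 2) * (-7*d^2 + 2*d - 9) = 49*d^5 - 42*d^4 + 57*d^3 - 18*d^2 - 22*d + 18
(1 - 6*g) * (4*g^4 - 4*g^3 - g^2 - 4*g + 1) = -24*g^5 + 28*g^4 + 2*g^3 + 23*g^2 - 10*g + 1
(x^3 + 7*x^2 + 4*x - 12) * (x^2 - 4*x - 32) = x^5 + 3*x^4 - 56*x^3 - 252*x^2 - 80*x + 384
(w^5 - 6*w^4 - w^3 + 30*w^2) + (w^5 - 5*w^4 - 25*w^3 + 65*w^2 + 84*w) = 2*w^5 - 11*w^4 - 26*w^3 + 95*w^2 + 84*w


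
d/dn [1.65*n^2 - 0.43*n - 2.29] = 3.3*n - 0.43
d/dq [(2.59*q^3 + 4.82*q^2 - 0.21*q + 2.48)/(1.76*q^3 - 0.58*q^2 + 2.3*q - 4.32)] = (-1.77635683940025e-15*q^5 - 9.9854*q^4 + 12.6532*q^3 - 35.6966*q^2 - 38.768*q - 4.7968)/(3.0976*q^6 - 2.0416*q^5 + 8.4324*q^4 - 17.8744*q^3 + 10.3012*q^2 - 19.872*q + 18.6624)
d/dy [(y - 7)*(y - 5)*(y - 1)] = 3*y^2 - 26*y + 47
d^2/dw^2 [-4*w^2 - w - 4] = -8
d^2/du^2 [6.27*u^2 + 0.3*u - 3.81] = 12.5400000000000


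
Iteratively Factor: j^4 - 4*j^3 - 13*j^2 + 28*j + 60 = (j + 2)*(j^3 - 6*j^2 - j + 30) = (j - 5)*(j + 2)*(j^2 - j - 6) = (j - 5)*(j + 2)^2*(j - 3)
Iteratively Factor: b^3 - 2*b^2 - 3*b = (b)*(b^2 - 2*b - 3) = b*(b + 1)*(b - 3)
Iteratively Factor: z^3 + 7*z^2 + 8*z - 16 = (z + 4)*(z^2 + 3*z - 4) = (z - 1)*(z + 4)*(z + 4)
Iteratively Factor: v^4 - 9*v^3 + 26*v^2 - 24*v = (v - 3)*(v^3 - 6*v^2 + 8*v) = (v - 3)*(v - 2)*(v^2 - 4*v) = (v - 4)*(v - 3)*(v - 2)*(v)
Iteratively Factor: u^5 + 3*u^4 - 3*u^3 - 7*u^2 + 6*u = (u - 1)*(u^4 + 4*u^3 + u^2 - 6*u) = u*(u - 1)*(u^3 + 4*u^2 + u - 6) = u*(u - 1)*(u + 2)*(u^2 + 2*u - 3) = u*(u - 1)^2*(u + 2)*(u + 3)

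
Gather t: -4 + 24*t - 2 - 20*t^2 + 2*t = -20*t^2 + 26*t - 6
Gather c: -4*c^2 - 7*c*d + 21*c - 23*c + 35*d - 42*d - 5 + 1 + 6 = -4*c^2 + c*(-7*d - 2) - 7*d + 2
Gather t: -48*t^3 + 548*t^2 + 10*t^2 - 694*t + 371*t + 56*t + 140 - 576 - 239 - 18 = -48*t^3 + 558*t^2 - 267*t - 693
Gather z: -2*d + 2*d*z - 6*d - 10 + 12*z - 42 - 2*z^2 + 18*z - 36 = -8*d - 2*z^2 + z*(2*d + 30) - 88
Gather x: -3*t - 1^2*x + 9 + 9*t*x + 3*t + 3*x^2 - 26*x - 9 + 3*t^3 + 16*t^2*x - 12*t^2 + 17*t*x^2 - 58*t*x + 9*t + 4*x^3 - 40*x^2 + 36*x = 3*t^3 - 12*t^2 + 9*t + 4*x^3 + x^2*(17*t - 37) + x*(16*t^2 - 49*t + 9)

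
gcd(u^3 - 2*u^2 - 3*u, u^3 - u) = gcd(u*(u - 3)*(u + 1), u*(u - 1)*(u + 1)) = u^2 + u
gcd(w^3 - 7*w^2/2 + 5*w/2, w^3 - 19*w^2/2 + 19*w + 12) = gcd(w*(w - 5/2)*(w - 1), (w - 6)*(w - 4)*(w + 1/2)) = 1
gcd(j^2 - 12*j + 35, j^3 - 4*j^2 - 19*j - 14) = j - 7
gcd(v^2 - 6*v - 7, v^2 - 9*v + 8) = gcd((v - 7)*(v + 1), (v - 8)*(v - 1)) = 1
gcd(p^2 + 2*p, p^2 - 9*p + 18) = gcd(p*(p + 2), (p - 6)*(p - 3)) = 1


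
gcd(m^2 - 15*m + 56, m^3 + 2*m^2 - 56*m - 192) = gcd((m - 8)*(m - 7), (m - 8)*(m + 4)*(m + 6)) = m - 8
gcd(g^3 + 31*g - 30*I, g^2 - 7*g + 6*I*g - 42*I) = g + 6*I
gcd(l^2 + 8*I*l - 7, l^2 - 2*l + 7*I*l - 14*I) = l + 7*I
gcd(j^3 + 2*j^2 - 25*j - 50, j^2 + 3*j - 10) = j + 5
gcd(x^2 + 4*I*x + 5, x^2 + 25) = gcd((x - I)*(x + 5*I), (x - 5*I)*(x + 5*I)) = x + 5*I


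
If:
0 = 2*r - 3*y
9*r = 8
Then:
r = 8/9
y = 16/27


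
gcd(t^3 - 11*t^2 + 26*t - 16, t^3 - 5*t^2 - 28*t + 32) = t^2 - 9*t + 8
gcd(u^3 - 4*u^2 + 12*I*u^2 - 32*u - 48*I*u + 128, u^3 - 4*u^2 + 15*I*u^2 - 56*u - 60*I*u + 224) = u^2 + u*(-4 + 8*I) - 32*I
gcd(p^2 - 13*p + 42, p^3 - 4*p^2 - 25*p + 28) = p - 7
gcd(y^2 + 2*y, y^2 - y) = y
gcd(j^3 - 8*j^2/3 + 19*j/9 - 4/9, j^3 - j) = j - 1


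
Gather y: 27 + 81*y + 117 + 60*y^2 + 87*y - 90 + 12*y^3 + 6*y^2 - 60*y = 12*y^3 + 66*y^2 + 108*y + 54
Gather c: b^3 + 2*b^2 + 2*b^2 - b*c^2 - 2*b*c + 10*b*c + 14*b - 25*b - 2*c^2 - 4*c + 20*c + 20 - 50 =b^3 + 4*b^2 - 11*b + c^2*(-b - 2) + c*(8*b + 16) - 30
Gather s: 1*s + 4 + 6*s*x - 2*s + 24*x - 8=s*(6*x - 1) + 24*x - 4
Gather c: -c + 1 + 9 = 10 - c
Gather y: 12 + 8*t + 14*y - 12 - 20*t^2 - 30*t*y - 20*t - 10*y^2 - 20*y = -20*t^2 - 12*t - 10*y^2 + y*(-30*t - 6)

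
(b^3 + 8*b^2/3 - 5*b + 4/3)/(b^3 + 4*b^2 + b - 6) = (3*b^2 + 11*b - 4)/(3*(b^2 + 5*b + 6))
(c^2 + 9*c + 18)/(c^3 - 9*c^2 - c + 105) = (c + 6)/(c^2 - 12*c + 35)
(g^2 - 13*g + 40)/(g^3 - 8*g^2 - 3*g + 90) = (g - 8)/(g^2 - 3*g - 18)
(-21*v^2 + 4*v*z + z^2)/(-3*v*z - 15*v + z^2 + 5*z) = (7*v + z)/(z + 5)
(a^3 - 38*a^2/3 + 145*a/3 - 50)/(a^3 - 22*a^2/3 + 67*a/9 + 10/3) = 3*(a - 5)/(3*a + 1)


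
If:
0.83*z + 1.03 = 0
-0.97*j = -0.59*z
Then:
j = -0.75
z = -1.24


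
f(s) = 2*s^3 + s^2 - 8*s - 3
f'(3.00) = 52.00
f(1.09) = -7.94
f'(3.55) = 74.72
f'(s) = 6*s^2 + 2*s - 8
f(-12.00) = -3219.00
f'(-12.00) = 832.00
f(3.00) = 36.00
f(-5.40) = -245.57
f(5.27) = 275.34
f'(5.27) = 169.18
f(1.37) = -6.94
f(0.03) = -3.24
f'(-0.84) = -5.45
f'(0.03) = -7.93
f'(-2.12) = 14.73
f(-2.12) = -0.60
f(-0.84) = 3.24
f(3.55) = 70.68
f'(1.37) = 6.00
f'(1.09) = 1.31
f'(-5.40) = 156.16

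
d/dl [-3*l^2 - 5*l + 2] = -6*l - 5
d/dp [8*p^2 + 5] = 16*p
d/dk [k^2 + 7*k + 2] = 2*k + 7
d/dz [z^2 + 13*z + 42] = 2*z + 13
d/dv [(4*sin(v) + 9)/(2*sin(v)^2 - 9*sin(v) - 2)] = (-8*sin(v)^2 - 36*sin(v) + 73)*cos(v)/(9*sin(v) + 2*cos(v)^2)^2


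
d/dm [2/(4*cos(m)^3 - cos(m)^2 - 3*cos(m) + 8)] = 8*(-sin(2*m) + 3*sin(3*m))/(-cos(2*m) + 2*cos(3*m) + 15)^2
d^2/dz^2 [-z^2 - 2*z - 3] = -2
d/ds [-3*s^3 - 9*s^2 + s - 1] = -9*s^2 - 18*s + 1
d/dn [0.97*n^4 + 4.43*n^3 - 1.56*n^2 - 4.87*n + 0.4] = 3.88*n^3 + 13.29*n^2 - 3.12*n - 4.87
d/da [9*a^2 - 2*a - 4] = 18*a - 2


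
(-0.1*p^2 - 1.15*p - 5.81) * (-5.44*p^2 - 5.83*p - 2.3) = 0.544*p^4 + 6.839*p^3 + 38.5409*p^2 + 36.5173*p + 13.363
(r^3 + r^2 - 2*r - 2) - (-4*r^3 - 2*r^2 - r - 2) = 5*r^3 + 3*r^2 - r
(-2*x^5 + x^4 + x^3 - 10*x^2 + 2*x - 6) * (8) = -16*x^5 + 8*x^4 + 8*x^3 - 80*x^2 + 16*x - 48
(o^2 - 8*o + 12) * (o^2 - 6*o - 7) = o^4 - 14*o^3 + 53*o^2 - 16*o - 84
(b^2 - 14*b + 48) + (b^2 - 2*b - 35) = 2*b^2 - 16*b + 13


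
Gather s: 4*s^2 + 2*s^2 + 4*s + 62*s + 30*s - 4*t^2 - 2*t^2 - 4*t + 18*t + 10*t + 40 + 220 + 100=6*s^2 + 96*s - 6*t^2 + 24*t + 360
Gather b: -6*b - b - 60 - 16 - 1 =-7*b - 77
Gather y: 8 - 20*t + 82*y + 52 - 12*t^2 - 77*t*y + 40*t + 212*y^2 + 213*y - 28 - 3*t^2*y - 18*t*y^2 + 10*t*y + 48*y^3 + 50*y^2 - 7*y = -12*t^2 + 20*t + 48*y^3 + y^2*(262 - 18*t) + y*(-3*t^2 - 67*t + 288) + 32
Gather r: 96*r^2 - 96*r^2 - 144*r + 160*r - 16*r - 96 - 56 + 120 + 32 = 0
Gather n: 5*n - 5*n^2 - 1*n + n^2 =-4*n^2 + 4*n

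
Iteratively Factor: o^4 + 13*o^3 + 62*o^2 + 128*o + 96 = (o + 3)*(o^3 + 10*o^2 + 32*o + 32) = (o + 3)*(o + 4)*(o^2 + 6*o + 8) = (o + 3)*(o + 4)^2*(o + 2)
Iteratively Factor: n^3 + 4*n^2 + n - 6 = (n + 2)*(n^2 + 2*n - 3) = (n + 2)*(n + 3)*(n - 1)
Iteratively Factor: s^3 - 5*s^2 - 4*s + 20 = (s - 2)*(s^2 - 3*s - 10) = (s - 5)*(s - 2)*(s + 2)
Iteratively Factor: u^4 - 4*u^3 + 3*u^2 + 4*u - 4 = (u + 1)*(u^3 - 5*u^2 + 8*u - 4) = (u - 1)*(u + 1)*(u^2 - 4*u + 4) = (u - 2)*(u - 1)*(u + 1)*(u - 2)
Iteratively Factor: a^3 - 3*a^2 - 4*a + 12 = (a - 2)*(a^2 - a - 6) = (a - 3)*(a - 2)*(a + 2)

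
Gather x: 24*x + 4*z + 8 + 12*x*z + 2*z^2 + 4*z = x*(12*z + 24) + 2*z^2 + 8*z + 8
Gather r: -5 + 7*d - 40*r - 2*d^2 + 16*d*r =-2*d^2 + 7*d + r*(16*d - 40) - 5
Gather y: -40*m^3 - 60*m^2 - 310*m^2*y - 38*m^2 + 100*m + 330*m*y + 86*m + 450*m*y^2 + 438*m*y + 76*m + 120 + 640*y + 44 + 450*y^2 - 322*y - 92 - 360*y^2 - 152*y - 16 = -40*m^3 - 98*m^2 + 262*m + y^2*(450*m + 90) + y*(-310*m^2 + 768*m + 166) + 56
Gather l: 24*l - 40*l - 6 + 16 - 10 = -16*l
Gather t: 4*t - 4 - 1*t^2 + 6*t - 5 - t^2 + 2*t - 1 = -2*t^2 + 12*t - 10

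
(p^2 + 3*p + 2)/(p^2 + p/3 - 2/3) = 3*(p + 2)/(3*p - 2)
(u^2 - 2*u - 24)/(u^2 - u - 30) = (u + 4)/(u + 5)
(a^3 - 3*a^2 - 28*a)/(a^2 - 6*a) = (a^2 - 3*a - 28)/(a - 6)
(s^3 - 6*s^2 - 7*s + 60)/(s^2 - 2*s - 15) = s - 4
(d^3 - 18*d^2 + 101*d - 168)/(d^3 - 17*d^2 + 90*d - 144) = (d - 7)/(d - 6)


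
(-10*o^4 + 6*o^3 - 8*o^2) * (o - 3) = -10*o^5 + 36*o^4 - 26*o^3 + 24*o^2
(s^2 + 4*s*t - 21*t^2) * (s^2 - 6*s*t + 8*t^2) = s^4 - 2*s^3*t - 37*s^2*t^2 + 158*s*t^3 - 168*t^4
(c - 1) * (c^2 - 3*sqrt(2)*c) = c^3 - 3*sqrt(2)*c^2 - c^2 + 3*sqrt(2)*c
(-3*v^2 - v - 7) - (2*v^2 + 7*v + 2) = -5*v^2 - 8*v - 9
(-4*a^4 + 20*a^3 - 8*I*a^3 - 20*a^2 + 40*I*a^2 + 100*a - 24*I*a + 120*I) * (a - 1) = -4*a^5 + 24*a^4 - 8*I*a^4 - 40*a^3 + 48*I*a^3 + 120*a^2 - 64*I*a^2 - 100*a + 144*I*a - 120*I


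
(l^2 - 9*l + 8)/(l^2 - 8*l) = (l - 1)/l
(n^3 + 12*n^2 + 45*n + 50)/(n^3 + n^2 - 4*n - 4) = (n^2 + 10*n + 25)/(n^2 - n - 2)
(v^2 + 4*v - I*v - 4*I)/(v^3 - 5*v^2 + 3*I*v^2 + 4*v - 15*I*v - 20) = (v + 4)/(v^2 + v*(-5 + 4*I) - 20*I)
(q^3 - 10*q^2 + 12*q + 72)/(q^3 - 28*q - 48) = (q - 6)/(q + 4)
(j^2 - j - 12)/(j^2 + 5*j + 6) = (j - 4)/(j + 2)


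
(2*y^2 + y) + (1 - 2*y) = 2*y^2 - y + 1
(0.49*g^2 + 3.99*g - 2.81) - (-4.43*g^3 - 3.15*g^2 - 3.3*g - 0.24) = 4.43*g^3 + 3.64*g^2 + 7.29*g - 2.57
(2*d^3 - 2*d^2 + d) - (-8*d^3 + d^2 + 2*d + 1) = 10*d^3 - 3*d^2 - d - 1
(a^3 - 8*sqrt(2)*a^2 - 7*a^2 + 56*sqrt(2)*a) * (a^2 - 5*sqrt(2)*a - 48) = a^5 - 13*sqrt(2)*a^4 - 7*a^4 + 32*a^3 + 91*sqrt(2)*a^3 - 224*a^2 + 384*sqrt(2)*a^2 - 2688*sqrt(2)*a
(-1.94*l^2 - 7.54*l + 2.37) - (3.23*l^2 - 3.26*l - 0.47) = -5.17*l^2 - 4.28*l + 2.84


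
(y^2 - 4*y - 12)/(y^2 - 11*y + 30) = (y + 2)/(y - 5)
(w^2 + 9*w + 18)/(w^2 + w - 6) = (w + 6)/(w - 2)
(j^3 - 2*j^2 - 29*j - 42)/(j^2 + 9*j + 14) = (j^2 - 4*j - 21)/(j + 7)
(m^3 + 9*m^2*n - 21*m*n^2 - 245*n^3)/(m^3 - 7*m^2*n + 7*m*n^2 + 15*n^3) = (m^2 + 14*m*n + 49*n^2)/(m^2 - 2*m*n - 3*n^2)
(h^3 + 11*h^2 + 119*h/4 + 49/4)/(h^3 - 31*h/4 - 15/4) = (2*h^2 + 21*h + 49)/(2*h^2 - h - 15)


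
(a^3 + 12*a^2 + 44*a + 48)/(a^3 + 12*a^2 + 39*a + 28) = (a^2 + 8*a + 12)/(a^2 + 8*a + 7)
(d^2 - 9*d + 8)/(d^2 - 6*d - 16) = (d - 1)/(d + 2)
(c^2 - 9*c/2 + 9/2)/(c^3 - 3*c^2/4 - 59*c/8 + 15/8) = 4*(2*c - 3)/(8*c^2 + 18*c - 5)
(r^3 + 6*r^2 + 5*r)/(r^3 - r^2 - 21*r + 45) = r*(r + 1)/(r^2 - 6*r + 9)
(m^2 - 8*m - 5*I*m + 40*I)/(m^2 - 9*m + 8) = (m - 5*I)/(m - 1)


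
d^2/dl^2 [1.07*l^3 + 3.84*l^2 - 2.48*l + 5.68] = 6.42*l + 7.68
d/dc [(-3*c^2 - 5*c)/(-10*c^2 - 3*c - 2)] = (-41*c^2 + 12*c + 10)/(100*c^4 + 60*c^3 + 49*c^2 + 12*c + 4)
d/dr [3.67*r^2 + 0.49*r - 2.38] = 7.34*r + 0.49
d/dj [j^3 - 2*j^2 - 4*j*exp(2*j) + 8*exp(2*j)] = 3*j^2 - 8*j*exp(2*j) - 4*j + 12*exp(2*j)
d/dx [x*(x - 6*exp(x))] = -x*(6*exp(x) - 1) + x - 6*exp(x)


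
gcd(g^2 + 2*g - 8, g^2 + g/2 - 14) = g + 4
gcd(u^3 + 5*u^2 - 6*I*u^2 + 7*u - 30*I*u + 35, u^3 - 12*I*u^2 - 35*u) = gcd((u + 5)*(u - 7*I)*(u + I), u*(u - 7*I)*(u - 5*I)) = u - 7*I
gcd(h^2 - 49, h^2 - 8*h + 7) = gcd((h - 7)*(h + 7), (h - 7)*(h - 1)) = h - 7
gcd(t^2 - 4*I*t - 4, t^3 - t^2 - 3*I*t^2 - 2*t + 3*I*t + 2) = t - 2*I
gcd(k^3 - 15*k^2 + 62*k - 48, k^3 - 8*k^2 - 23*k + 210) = k - 6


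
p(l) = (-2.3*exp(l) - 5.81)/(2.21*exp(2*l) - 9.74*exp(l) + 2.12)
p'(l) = (-2.3*exp(l) - 5.81)*(-4.42*exp(2*l) + 9.74*exp(l))/(2.21*exp(2*l) - 9.74*exp(l) + 2.12)^2 - 2.3*exp(l)/(2.21*exp(2*l) - 9.74*exp(l) + 2.12)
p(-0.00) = 1.50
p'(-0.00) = -1.05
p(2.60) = -0.14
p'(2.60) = 0.22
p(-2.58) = -4.29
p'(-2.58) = -2.32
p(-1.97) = -7.62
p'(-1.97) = -12.45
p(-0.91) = 4.67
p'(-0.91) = -9.73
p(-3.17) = -3.44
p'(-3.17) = -0.86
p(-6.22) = -2.77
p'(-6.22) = -0.03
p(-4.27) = -2.94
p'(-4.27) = -0.22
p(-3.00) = -3.61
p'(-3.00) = -1.11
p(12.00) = 0.00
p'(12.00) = 0.00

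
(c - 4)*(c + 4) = c^2 - 16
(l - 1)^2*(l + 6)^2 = l^4 + 10*l^3 + 13*l^2 - 60*l + 36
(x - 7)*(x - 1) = x^2 - 8*x + 7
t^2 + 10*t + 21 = (t + 3)*(t + 7)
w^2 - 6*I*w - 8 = (w - 4*I)*(w - 2*I)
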